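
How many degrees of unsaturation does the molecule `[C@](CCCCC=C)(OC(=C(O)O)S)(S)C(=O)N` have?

Molecular formula from the SMILES: C10H17NO4S2.
DoU = (2C + 2 + N − H − X)/2 = (2·10 + 2 + 1 − 17 − 0)/2 = 6/2 = 3.
(Structurally: 0 ring(s) + 3 π bond(s) = 3.)

3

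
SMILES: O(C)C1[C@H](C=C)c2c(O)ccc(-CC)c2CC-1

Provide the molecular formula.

C15H20O2

Heavy atoms from the SMILES: 15 C, 2 O.
Implicit hydrogens by atom environment:
  4 × C: 2 H each → 8
  4 × C (aromatic): no H
  3 × C: 1 H each → 3
  2 × C: 3 H each → 6
  2 × C (aromatic): 1 H each → 2
  1 × O: 1 H
  1 × O: no H
  Total hydrogens = 20.
Molecular formula: C15H20O2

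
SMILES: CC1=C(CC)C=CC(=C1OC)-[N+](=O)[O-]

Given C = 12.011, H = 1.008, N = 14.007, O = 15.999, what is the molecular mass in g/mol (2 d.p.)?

Molecular formula: C10H13NO3.
M = 10×12.011 + 13×1.008 + 1×14.007 + 3×15.999 = 195.22 g/mol.

195.22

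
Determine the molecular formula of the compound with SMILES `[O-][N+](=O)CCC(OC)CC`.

C6H13NO3

Heavy atoms from the SMILES: 6 C, 1 N, 3 O.
Implicit hydrogens by atom environment:
  3 × C: 2 H each → 6
  2 × C: 3 H each → 6
  2 × O: no H
  1 × C: 1 H
  1 × N (charge +1): no H
  1 × O (charge -1): no H
  Total hydrogens = 13.
Molecular formula: C6H13NO3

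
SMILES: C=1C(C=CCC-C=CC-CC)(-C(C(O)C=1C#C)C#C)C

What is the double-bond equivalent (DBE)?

8

Molecular formula from the SMILES: C19H24O.
DoU = (2C + 2 + N − H − X)/2 = (2·19 + 2 + 0 − 24 − 0)/2 = 16/2 = 8.
(Structurally: 1 ring(s) + 7 π bond(s) = 8.)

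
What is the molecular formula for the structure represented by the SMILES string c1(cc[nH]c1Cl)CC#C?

Heavy atoms from the SMILES: 7 C, 1 Cl, 1 N.
Implicit hydrogens by atom environment:
  2 × C (aromatic): 1 H each → 2
  2 × C (aromatic): no H
  1 × C: 2 H
  1 × C: 1 H
  1 × C: no H
  1 × Cl: no H
  1 × N (aromatic): 1 H
  Total hydrogens = 6.
Molecular formula: C7H6ClN

C7H6ClN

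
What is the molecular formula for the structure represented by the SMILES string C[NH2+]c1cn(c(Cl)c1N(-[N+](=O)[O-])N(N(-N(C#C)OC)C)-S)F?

C9H14ClFN7O3S+

Heavy atoms from the SMILES: 9 C, 1 Cl, 1 F, 7 N, 3 O, 1 S.
Implicit hydrogens by atom environment:
  4 × N: no H
  3 × C: 3 H each → 9
  3 × C (aromatic): no H
  2 × O: no H
  1 × C (aromatic): 1 H
  1 × C: 1 H
  1 × C: no H
  1 × Cl: no H
  1 × F: no H
  1 × N (charge +1): 2 H
  1 × N (aromatic): no H
  1 × N (charge +1): no H
  1 × O (charge -1): no H
  1 × S: 1 H
  Total hydrogens = 14.
Net charge +1.
Molecular formula: C9H14ClFN7O3S+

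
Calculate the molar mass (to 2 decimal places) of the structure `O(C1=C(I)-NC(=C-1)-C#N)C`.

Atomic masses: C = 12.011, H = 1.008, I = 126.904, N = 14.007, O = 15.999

Molecular formula: C6H5IN2O.
M = 6×12.011 + 5×1.008 + 1×126.904 + 2×14.007 + 1×15.999 = 248.02 g/mol.

248.02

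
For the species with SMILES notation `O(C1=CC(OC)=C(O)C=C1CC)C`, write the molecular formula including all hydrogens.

C10H14O3

Heavy atoms from the SMILES: 10 C, 3 O.
Implicit hydrogens by atom environment:
  4 × C (aromatic): no H
  3 × C: 3 H each → 9
  2 × C (aromatic): 1 H each → 2
  2 × O: no H
  1 × C: 2 H
  1 × O: 1 H
  Total hydrogens = 14.
Molecular formula: C10H14O3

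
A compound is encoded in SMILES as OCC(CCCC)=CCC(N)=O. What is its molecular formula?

Heavy atoms from the SMILES: 9 C, 1 N, 2 O.
Implicit hydrogens by atom environment:
  5 × C: 2 H each → 10
  2 × C: no H
  1 × C: 3 H
  1 × C: 1 H
  1 × N: 2 H
  1 × O: 1 H
  1 × O: no H
  Total hydrogens = 17.
Molecular formula: C9H17NO2

C9H17NO2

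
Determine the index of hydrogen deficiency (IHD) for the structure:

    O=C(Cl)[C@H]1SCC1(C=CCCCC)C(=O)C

4

Molecular formula from the SMILES: C12H17ClO2S.
DoU = (2C + 2 + N − H − X)/2 = (2·12 + 2 + 0 − 17 − 1)/2 = 8/2 = 4.
(Structurally: 1 ring(s) + 3 π bond(s) = 4.)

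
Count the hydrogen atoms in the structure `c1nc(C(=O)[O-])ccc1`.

4

Hydrogens are implicit in SMILES; fill each atom to its normal valence:
  4 × C (aromatic): 1 H each → 4
  1 × C (aromatic): no H
  1 × C: no H
  1 × N (aromatic): no H
  1 × O: no H
  1 × O (charge -1): no H
  Total hydrogens = 4.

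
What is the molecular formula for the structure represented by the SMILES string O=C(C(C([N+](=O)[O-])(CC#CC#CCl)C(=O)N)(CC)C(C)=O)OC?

Heavy atoms from the SMILES: 14 C, 1 Cl, 2 N, 6 O.
Implicit hydrogens by atom environment:
  9 × C: no H
  5 × O: no H
  3 × C: 3 H each → 9
  2 × C: 2 H each → 4
  1 × Cl: no H
  1 × N: 2 H
  1 × N (charge +1): no H
  1 × O (charge -1): no H
  Total hydrogens = 15.
Molecular formula: C14H15ClN2O6

C14H15ClN2O6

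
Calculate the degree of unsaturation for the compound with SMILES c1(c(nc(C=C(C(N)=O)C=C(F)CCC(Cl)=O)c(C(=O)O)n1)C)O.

Molecular formula from the SMILES: C14H13ClFN3O5.
DoU = (2C + 2 + N − H − X)/2 = (2·14 + 2 + 3 − 13 − 2)/2 = 18/2 = 9.
(Structurally: 1 ring(s) + 8 π bond(s) = 9.)

9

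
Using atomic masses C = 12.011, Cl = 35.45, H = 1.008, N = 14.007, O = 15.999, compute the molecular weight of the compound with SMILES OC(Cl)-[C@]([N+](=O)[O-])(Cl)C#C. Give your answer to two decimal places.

183.97

Molecular formula: C4H3Cl2NO3.
M = 4×12.011 + 2×35.45 + 3×1.008 + 1×14.007 + 3×15.999 = 183.97 g/mol.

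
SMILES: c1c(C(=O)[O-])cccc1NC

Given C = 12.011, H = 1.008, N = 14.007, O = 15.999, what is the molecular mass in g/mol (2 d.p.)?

Molecular formula: C8H8NO2-.
M = 8×12.011 + 8×1.008 + 1×14.007 + 2×15.999 = 150.16 g/mol.

150.16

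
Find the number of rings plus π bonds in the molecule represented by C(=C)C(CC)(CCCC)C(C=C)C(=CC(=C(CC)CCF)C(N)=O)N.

5

Molecular formula from the SMILES: C21H35FN2O.
DoU = (2C + 2 + N − H − X)/2 = (2·21 + 2 + 2 − 35 − 1)/2 = 10/2 = 5.
(Structurally: 0 ring(s) + 5 π bond(s) = 5.)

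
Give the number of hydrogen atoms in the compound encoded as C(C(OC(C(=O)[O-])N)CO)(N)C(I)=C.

12

Hydrogens are implicit in SMILES; fill each atom to its normal valence:
  3 × C: 1 H each → 3
  2 × C: 2 H each → 4
  2 × C: no H
  2 × N: 2 H each → 4
  2 × O: no H
  1 × I: no H
  1 × O: 1 H
  1 × O (charge -1): no H
  Total hydrogens = 12.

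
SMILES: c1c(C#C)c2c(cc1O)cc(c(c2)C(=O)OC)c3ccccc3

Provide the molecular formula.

C20H14O3

Heavy atoms from the SMILES: 20 C, 3 O.
Implicit hydrogens by atom environment:
  9 × C (aromatic): 1 H each → 9
  7 × C (aromatic): no H
  2 × C: no H
  2 × O: no H
  1 × C: 3 H
  1 × C: 1 H
  1 × O: 1 H
  Total hydrogens = 14.
Molecular formula: C20H14O3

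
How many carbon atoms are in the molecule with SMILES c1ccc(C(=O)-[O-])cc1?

7

The symbol for carbon appears 7 times in the SMILES. Lowercase c denotes aromatic carbon and counts toward C.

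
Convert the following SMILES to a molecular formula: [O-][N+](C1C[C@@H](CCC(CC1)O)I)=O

C8H14INO3

Heavy atoms from the SMILES: 8 C, 1 I, 1 N, 3 O.
Implicit hydrogens by atom environment:
  5 × C: 2 H each → 10
  3 × C: 1 H each → 3
  1 × I: no H
  1 × N (charge +1): no H
  1 × O: 1 H
  1 × O: no H
  1 × O (charge -1): no H
  Total hydrogens = 14.
Molecular formula: C8H14INO3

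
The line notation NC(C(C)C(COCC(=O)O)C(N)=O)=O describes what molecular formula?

Heavy atoms from the SMILES: 8 C, 2 N, 5 O.
Implicit hydrogens by atom environment:
  4 × O: no H
  3 × C: no H
  2 × C: 2 H each → 4
  2 × C: 1 H each → 2
  2 × N: 2 H each → 4
  1 × C: 3 H
  1 × O: 1 H
  Total hydrogens = 14.
Molecular formula: C8H14N2O5

C8H14N2O5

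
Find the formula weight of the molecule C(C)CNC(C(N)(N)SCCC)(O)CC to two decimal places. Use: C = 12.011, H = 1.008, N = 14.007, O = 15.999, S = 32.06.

235.39

Molecular formula: C10H25N3OS.
M = 10×12.011 + 25×1.008 + 3×14.007 + 1×15.999 + 1×32.06 = 235.39 g/mol.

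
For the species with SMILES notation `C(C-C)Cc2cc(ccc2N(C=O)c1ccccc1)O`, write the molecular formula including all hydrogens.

C17H19NO2

Heavy atoms from the SMILES: 17 C, 1 N, 2 O.
Implicit hydrogens by atom environment:
  8 × C (aromatic): 1 H each → 8
  4 × C (aromatic): no H
  3 × C: 2 H each → 6
  1 × C: 3 H
  1 × C: 1 H
  1 × N: no H
  1 × O: 1 H
  1 × O: no H
  Total hydrogens = 19.
Molecular formula: C17H19NO2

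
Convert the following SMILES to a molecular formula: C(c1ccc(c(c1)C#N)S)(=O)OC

Heavy atoms from the SMILES: 9 C, 1 N, 2 O, 1 S.
Implicit hydrogens by atom environment:
  3 × C (aromatic): 1 H each → 3
  3 × C (aromatic): no H
  2 × C: no H
  2 × O: no H
  1 × C: 3 H
  1 × N: no H
  1 × S: 1 H
  Total hydrogens = 7.
Molecular formula: C9H7NO2S

C9H7NO2S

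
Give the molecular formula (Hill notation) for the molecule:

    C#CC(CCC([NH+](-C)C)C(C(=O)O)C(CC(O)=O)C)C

Heavy atoms from the SMILES: 15 C, 1 N, 4 O.
Implicit hydrogens by atom environment:
  5 × C: 1 H each → 5
  4 × C: 3 H each → 12
  3 × C: 2 H each → 6
  3 × C: no H
  2 × O: 1 H each → 2
  2 × O: no H
  1 × N (charge +1): 1 H
  Total hydrogens = 26.
Net charge +1.
Molecular formula: C15H26NO4+

C15H26NO4+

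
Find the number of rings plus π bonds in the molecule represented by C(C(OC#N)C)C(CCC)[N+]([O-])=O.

3

Molecular formula from the SMILES: C8H14N2O3.
DoU = (2C + 2 + N − H − X)/2 = (2·8 + 2 + 2 − 14 − 0)/2 = 6/2 = 3.
(Structurally: 0 ring(s) + 3 π bond(s) = 3.)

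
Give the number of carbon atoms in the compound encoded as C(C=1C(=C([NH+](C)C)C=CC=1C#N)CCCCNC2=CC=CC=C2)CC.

The symbol for carbon appears 22 times in the SMILES.

22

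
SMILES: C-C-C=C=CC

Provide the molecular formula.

C6H10

Heavy atoms from the SMILES: 6 C.
Implicit hydrogens by atom environment:
  2 × C: 3 H each → 6
  2 × C: 1 H each → 2
  1 × C: 2 H
  1 × C: no H
  Total hydrogens = 10.
Molecular formula: C6H10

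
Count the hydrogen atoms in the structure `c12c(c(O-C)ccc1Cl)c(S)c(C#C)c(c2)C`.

Hydrogens are implicit in SMILES; fill each atom to its normal valence:
  7 × C (aromatic): no H
  3 × C (aromatic): 1 H each → 3
  2 × C: 3 H each → 6
  1 × C: 1 H
  1 × C: no H
  1 × Cl: no H
  1 × O: no H
  1 × S: 1 H
  Total hydrogens = 11.

11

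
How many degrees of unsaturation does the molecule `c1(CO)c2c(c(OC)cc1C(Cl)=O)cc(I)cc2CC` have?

8

Molecular formula from the SMILES: C15H14ClIO3.
DoU = (2C + 2 + N − H − X)/2 = (2·15 + 2 + 0 − 14 − 2)/2 = 16/2 = 8.
(Structurally: 2 ring(s) + 6 π bond(s) = 8.)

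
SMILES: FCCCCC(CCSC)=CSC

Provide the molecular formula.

C10H19FS2

Heavy atoms from the SMILES: 10 C, 1 F, 2 S.
Implicit hydrogens by atom environment:
  6 × C: 2 H each → 12
  2 × C: 3 H each → 6
  2 × S: no H
  1 × C: 1 H
  1 × C: no H
  1 × F: no H
  Total hydrogens = 19.
Molecular formula: C10H19FS2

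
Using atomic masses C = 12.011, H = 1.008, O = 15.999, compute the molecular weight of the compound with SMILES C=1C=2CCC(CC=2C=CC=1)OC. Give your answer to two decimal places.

Molecular formula: C11H14O.
M = 11×12.011 + 14×1.008 + 1×15.999 = 162.23 g/mol.

162.23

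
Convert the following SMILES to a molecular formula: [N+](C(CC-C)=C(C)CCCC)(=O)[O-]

C10H19NO2

Heavy atoms from the SMILES: 10 C, 1 N, 2 O.
Implicit hydrogens by atom environment:
  5 × C: 2 H each → 10
  3 × C: 3 H each → 9
  2 × C: no H
  1 × N (charge +1): no H
  1 × O: no H
  1 × O (charge -1): no H
  Total hydrogens = 19.
Molecular formula: C10H19NO2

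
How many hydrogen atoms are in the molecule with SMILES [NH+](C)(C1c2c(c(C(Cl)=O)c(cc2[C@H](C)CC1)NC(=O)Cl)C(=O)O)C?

19

Hydrogens are implicit in SMILES; fill each atom to its normal valence:
  5 × C (aromatic): no H
  3 × C: 3 H each → 9
  3 × C: no H
  3 × O: no H
  2 × C: 2 H each → 4
  2 × C: 1 H each → 2
  2 × Cl: no H
  1 × C (aromatic): 1 H
  1 × N: 1 H
  1 × N (charge +1): 1 H
  1 × O: 1 H
  Total hydrogens = 19.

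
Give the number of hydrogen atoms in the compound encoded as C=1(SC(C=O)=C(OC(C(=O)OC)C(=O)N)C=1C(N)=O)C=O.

10

Hydrogens are implicit in SMILES; fill each atom to its normal valence:
  7 × O: no H
  4 × C (aromatic): no H
  3 × C: 1 H each → 3
  3 × C: no H
  2 × N: 2 H each → 4
  1 × C: 3 H
  1 × S (aromatic): no H
  Total hydrogens = 10.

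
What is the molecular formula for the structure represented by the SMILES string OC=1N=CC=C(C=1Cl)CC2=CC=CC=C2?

Heavy atoms from the SMILES: 12 C, 1 Cl, 1 N, 1 O.
Implicit hydrogens by atom environment:
  7 × C (aromatic): 1 H each → 7
  4 × C (aromatic): no H
  1 × C: 2 H
  1 × Cl: no H
  1 × N (aromatic): no H
  1 × O: 1 H
  Total hydrogens = 10.
Molecular formula: C12H10ClNO

C12H10ClNO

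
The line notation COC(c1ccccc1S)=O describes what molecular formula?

Heavy atoms from the SMILES: 8 C, 2 O, 1 S.
Implicit hydrogens by atom environment:
  4 × C (aromatic): 1 H each → 4
  2 × C (aromatic): no H
  2 × O: no H
  1 × C: 3 H
  1 × C: no H
  1 × S: 1 H
  Total hydrogens = 8.
Molecular formula: C8H8O2S

C8H8O2S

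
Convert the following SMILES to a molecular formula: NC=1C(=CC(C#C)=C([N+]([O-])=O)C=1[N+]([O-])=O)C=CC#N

Heavy atoms from the SMILES: 11 C, 4 N, 4 O.
Implicit hydrogens by atom environment:
  5 × C (aromatic): no H
  3 × C: 1 H each → 3
  2 × C: no H
  2 × N (charge +1): no H
  2 × O: no H
  2 × O (charge -1): no H
  1 × C (aromatic): 1 H
  1 × N: 2 H
  1 × N: no H
  Total hydrogens = 6.
Molecular formula: C11H6N4O4

C11H6N4O4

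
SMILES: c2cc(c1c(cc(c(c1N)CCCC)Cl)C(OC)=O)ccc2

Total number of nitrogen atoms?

The symbol for nitrogen appears 1 time in the SMILES.

1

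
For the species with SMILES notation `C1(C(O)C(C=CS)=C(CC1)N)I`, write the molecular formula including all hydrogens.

C8H12INOS

Heavy atoms from the SMILES: 8 C, 1 I, 1 N, 1 O, 1 S.
Implicit hydrogens by atom environment:
  4 × C: 1 H each → 4
  2 × C: 2 H each → 4
  2 × C: no H
  1 × I: no H
  1 × N: 2 H
  1 × O: 1 H
  1 × S: 1 H
  Total hydrogens = 12.
Molecular formula: C8H12INOS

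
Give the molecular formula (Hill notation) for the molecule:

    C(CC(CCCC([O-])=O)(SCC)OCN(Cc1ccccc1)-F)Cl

C17H24ClFNO3S-

Heavy atoms from the SMILES: 17 C, 1 Cl, 1 F, 1 N, 3 O, 1 S.
Implicit hydrogens by atom environment:
  8 × C: 2 H each → 16
  5 × C (aromatic): 1 H each → 5
  2 × C: no H
  2 × O: no H
  1 × C: 3 H
  1 × C (aromatic): no H
  1 × Cl: no H
  1 × F: no H
  1 × N: no H
  1 × O (charge -1): no H
  1 × S: no H
  Total hydrogens = 24.
Net charge -1.
Molecular formula: C17H24ClFNO3S-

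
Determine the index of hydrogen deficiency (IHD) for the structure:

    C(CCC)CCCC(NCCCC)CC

Molecular formula from the SMILES: C14H31N.
DoU = (2C + 2 + N − H − X)/2 = (2·14 + 2 + 1 − 31 − 0)/2 = 0/2 = 0.
(Structurally: 0 ring(s) + 0 π bond(s) = 0.)

0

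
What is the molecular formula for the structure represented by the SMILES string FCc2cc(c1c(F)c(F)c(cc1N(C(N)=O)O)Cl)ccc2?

Heavy atoms from the SMILES: 14 C, 1 Cl, 3 F, 2 N, 2 O.
Implicit hydrogens by atom environment:
  7 × C (aromatic): no H
  5 × C (aromatic): 1 H each → 5
  3 × F: no H
  1 × C: 2 H
  1 × C: no H
  1 × Cl: no H
  1 × N: 2 H
  1 × N: no H
  1 × O: 1 H
  1 × O: no H
  Total hydrogens = 10.
Molecular formula: C14H10ClF3N2O2

C14H10ClF3N2O2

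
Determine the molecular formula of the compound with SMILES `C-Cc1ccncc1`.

Heavy atoms from the SMILES: 7 C, 1 N.
Implicit hydrogens by atom environment:
  4 × C (aromatic): 1 H each → 4
  1 × C: 3 H
  1 × C: 2 H
  1 × C (aromatic): no H
  1 × N (aromatic): no H
  Total hydrogens = 9.
Molecular formula: C7H9N

C7H9N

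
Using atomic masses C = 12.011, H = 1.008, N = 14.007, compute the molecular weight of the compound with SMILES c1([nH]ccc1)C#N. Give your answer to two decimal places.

Molecular formula: C5H4N2.
M = 5×12.011 + 4×1.008 + 2×14.007 = 92.10 g/mol.

92.10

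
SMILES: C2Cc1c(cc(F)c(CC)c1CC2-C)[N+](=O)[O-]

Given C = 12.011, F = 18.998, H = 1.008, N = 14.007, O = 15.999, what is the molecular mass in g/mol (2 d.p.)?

237.27

Molecular formula: C13H16FNO2.
M = 13×12.011 + 1×18.998 + 16×1.008 + 1×14.007 + 2×15.999 = 237.27 g/mol.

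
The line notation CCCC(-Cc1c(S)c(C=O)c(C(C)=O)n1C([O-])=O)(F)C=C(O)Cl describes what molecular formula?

Heavy atoms from the SMILES: 15 C, 1 Cl, 1 F, 1 N, 5 O, 1 S.
Implicit hydrogens by atom environment:
  4 × C (aromatic): no H
  4 × C: no H
  3 × C: 2 H each → 6
  3 × O: no H
  2 × C: 3 H each → 6
  2 × C: 1 H each → 2
  1 × Cl: no H
  1 × F: no H
  1 × N (aromatic): no H
  1 × O: 1 H
  1 × O (charge -1): no H
  1 × S: 1 H
  Total hydrogens = 16.
Net charge -1.
Molecular formula: C15H16ClFNO5S-

C15H16ClFNO5S-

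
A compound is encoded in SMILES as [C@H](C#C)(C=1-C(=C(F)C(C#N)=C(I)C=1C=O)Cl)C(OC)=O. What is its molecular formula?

C13H6ClFINO3

Heavy atoms from the SMILES: 13 C, 1 Cl, 1 F, 1 I, 1 N, 3 O.
Implicit hydrogens by atom environment:
  6 × C (aromatic): no H
  3 × C: 1 H each → 3
  3 × C: no H
  3 × O: no H
  1 × C: 3 H
  1 × Cl: no H
  1 × F: no H
  1 × I: no H
  1 × N: no H
  Total hydrogens = 6.
Molecular formula: C13H6ClFINO3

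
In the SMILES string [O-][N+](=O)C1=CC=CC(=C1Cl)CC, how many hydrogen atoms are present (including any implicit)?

8

Hydrogens are implicit in SMILES; fill each atom to its normal valence:
  3 × C (aromatic): 1 H each → 3
  3 × C (aromatic): no H
  1 × C: 3 H
  1 × C: 2 H
  1 × Cl: no H
  1 × N (charge +1): no H
  1 × O: no H
  1 × O (charge -1): no H
  Total hydrogens = 8.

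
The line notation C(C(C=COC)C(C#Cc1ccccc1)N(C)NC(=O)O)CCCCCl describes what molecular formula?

Heavy atoms from the SMILES: 20 C, 1 Cl, 2 N, 3 O.
Implicit hydrogens by atom environment:
  5 × C: 2 H each → 10
  5 × C (aromatic): 1 H each → 5
  4 × C: 1 H each → 4
  3 × C: no H
  2 × C: 3 H each → 6
  2 × O: no H
  1 × C (aromatic): no H
  1 × Cl: no H
  1 × N: 1 H
  1 × N: no H
  1 × O: 1 H
  Total hydrogens = 27.
Molecular formula: C20H27ClN2O3

C20H27ClN2O3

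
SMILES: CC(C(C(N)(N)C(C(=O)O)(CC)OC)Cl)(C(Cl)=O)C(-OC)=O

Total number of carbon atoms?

12

The symbol for carbon appears 12 times in the SMILES. (Cl is a single chlorine, not C + l.)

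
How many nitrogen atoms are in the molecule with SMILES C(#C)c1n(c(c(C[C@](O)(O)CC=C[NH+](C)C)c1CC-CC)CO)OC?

2

The symbol for nitrogen appears 2 times in the SMILES.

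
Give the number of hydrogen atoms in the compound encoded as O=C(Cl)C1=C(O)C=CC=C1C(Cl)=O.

4

Hydrogens are implicit in SMILES; fill each atom to its normal valence:
  3 × C (aromatic): 1 H each → 3
  3 × C (aromatic): no H
  2 × C: no H
  2 × Cl: no H
  2 × O: no H
  1 × O: 1 H
  Total hydrogens = 4.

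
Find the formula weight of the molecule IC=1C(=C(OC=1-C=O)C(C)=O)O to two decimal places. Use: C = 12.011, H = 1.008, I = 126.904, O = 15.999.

Molecular formula: C7H5IO4.
M = 7×12.011 + 5×1.008 + 1×126.904 + 4×15.999 = 280.02 g/mol.

280.02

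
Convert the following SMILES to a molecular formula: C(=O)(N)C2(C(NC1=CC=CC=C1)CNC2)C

Heavy atoms from the SMILES: 12 C, 3 N, 1 O.
Implicit hydrogens by atom environment:
  5 × C (aromatic): 1 H each → 5
  2 × C: 2 H each → 4
  2 × C: no H
  2 × N: 1 H each → 2
  1 × C: 3 H
  1 × C: 1 H
  1 × C (aromatic): no H
  1 × N: 2 H
  1 × O: no H
  Total hydrogens = 17.
Molecular formula: C12H17N3O

C12H17N3O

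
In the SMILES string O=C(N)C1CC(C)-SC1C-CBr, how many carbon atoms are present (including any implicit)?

The symbol for carbon appears 8 times in the SMILES.

8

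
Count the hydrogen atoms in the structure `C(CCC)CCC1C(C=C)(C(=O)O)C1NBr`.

Hydrogens are implicit in SMILES; fill each atom to its normal valence:
  6 × C: 2 H each → 12
  3 × C: 1 H each → 3
  2 × C: no H
  1 × Br: no H
  1 × C: 3 H
  1 × N: 1 H
  1 × O: 1 H
  1 × O: no H
  Total hydrogens = 20.

20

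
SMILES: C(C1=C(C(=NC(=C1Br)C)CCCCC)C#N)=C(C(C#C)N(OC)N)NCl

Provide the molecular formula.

C18H23BrClN5O

Heavy atoms from the SMILES: 1 Br, 18 C, 1 Cl, 5 N, 1 O.
Implicit hydrogens by atom environment:
  5 × C (aromatic): no H
  4 × C: 2 H each → 8
  3 × C: 3 H each → 9
  3 × C: 1 H each → 3
  3 × C: no H
  2 × N: no H
  1 × Br: no H
  1 × Cl: no H
  1 × N: 2 H
  1 × N: 1 H
  1 × N (aromatic): no H
  1 × O: no H
  Total hydrogens = 23.
Molecular formula: C18H23BrClN5O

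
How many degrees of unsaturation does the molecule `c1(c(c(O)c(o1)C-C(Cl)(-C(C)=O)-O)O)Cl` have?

Molecular formula from the SMILES: C8H8Cl2O5.
DoU = (2C + 2 + N − H − X)/2 = (2·8 + 2 + 0 − 8 − 2)/2 = 8/2 = 4.
(Structurally: 1 ring(s) + 3 π bond(s) = 4.)

4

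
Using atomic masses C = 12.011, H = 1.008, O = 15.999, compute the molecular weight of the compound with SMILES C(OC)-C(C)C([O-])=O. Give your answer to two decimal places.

Molecular formula: C5H9O3-.
M = 5×12.011 + 9×1.008 + 3×15.999 = 117.12 g/mol.

117.12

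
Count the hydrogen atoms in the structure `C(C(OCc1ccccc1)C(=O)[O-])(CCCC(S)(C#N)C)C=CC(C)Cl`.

25

Hydrogens are implicit in SMILES; fill each atom to its normal valence:
  5 × C: 1 H each → 5
  5 × C (aromatic): 1 H each → 5
  4 × C: 2 H each → 8
  3 × C: no H
  2 × C: 3 H each → 6
  2 × O: no H
  1 × C (aromatic): no H
  1 × Cl: no H
  1 × N: no H
  1 × O (charge -1): no H
  1 × S: 1 H
  Total hydrogens = 25.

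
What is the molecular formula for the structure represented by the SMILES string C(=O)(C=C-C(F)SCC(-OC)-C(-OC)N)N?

C9H17FN2O3S

Heavy atoms from the SMILES: 9 C, 1 F, 2 N, 3 O, 1 S.
Implicit hydrogens by atom environment:
  5 × C: 1 H each → 5
  3 × O: no H
  2 × C: 3 H each → 6
  2 × N: 2 H each → 4
  1 × C: 2 H
  1 × C: no H
  1 × F: no H
  1 × S: no H
  Total hydrogens = 17.
Molecular formula: C9H17FN2O3S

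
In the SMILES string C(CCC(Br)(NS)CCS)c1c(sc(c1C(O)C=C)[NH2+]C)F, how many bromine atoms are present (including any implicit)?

1

The symbol for bromine appears 1 time in the SMILES.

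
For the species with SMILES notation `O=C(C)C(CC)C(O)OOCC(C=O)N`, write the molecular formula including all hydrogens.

Heavy atoms from the SMILES: 9 C, 1 N, 5 O.
Implicit hydrogens by atom environment:
  4 × C: 1 H each → 4
  4 × O: no H
  2 × C: 3 H each → 6
  2 × C: 2 H each → 4
  1 × C: no H
  1 × N: 2 H
  1 × O: 1 H
  Total hydrogens = 17.
Molecular formula: C9H17NO5

C9H17NO5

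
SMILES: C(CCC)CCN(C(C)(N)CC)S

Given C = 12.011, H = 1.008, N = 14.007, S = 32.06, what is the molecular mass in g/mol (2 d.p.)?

204.38

Molecular formula: C10H24N2S.
M = 10×12.011 + 24×1.008 + 2×14.007 + 1×32.06 = 204.38 g/mol.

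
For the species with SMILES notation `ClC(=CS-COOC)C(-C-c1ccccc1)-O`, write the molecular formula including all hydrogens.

Heavy atoms from the SMILES: 12 C, 1 Cl, 3 O, 1 S.
Implicit hydrogens by atom environment:
  5 × C (aromatic): 1 H each → 5
  2 × C: 2 H each → 4
  2 × C: 1 H each → 2
  2 × O: no H
  1 × C: 3 H
  1 × C: no H
  1 × C (aromatic): no H
  1 × Cl: no H
  1 × O: 1 H
  1 × S: no H
  Total hydrogens = 15.
Molecular formula: C12H15ClO3S

C12H15ClO3S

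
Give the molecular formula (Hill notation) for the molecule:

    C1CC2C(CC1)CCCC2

C10H18

Heavy atoms from the SMILES: 10 C.
Implicit hydrogens by atom environment:
  8 × C: 2 H each → 16
  2 × C: 1 H each → 2
  Total hydrogens = 18.
Molecular formula: C10H18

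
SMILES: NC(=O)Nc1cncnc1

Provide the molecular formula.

C5H6N4O

Heavy atoms from the SMILES: 5 C, 4 N, 1 O.
Implicit hydrogens by atom environment:
  3 × C (aromatic): 1 H each → 3
  2 × N (aromatic): no H
  1 × C (aromatic): no H
  1 × C: no H
  1 × N: 2 H
  1 × N: 1 H
  1 × O: no H
  Total hydrogens = 6.
Molecular formula: C5H6N4O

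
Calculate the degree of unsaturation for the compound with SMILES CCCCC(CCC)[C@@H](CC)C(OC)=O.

Molecular formula from the SMILES: C13H26O2.
DoU = (2C + 2 + N − H − X)/2 = (2·13 + 2 + 0 − 26 − 0)/2 = 2/2 = 1.
(Structurally: 0 ring(s) + 1 π bond(s) = 1.)

1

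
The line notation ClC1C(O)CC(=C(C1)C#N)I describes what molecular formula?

Heavy atoms from the SMILES: 7 C, 1 Cl, 1 I, 1 N, 1 O.
Implicit hydrogens by atom environment:
  3 × C: no H
  2 × C: 2 H each → 4
  2 × C: 1 H each → 2
  1 × Cl: no H
  1 × I: no H
  1 × N: no H
  1 × O: 1 H
  Total hydrogens = 7.
Molecular formula: C7H7ClINO

C7H7ClINO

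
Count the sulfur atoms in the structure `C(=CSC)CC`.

1

The symbol for sulfur appears 1 time in the SMILES.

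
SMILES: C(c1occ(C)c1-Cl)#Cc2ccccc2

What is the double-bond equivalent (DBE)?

Molecular formula from the SMILES: C13H9ClO.
DoU = (2C + 2 + N − H − X)/2 = (2·13 + 2 + 0 − 9 − 1)/2 = 18/2 = 9.
(Structurally: 2 ring(s) + 7 π bond(s) = 9.)

9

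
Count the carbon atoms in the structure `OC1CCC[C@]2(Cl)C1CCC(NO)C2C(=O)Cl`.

The symbol for carbon appears 11 times in the SMILES. (Cl is a single chlorine, not C + l.)

11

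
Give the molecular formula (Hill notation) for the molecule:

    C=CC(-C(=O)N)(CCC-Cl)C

Heavy atoms from the SMILES: 8 C, 1 Cl, 1 N, 1 O.
Implicit hydrogens by atom environment:
  4 × C: 2 H each → 8
  2 × C: no H
  1 × C: 3 H
  1 × C: 1 H
  1 × Cl: no H
  1 × N: 2 H
  1 × O: no H
  Total hydrogens = 14.
Molecular formula: C8H14ClNO

C8H14ClNO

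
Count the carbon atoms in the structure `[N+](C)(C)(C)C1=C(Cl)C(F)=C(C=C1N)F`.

The symbol for carbon appears 9 times in the SMILES. (Cl is a single chlorine, not C + l.)

9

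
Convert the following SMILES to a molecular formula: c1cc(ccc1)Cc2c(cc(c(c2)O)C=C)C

Heavy atoms from the SMILES: 16 C, 1 O.
Implicit hydrogens by atom environment:
  7 × C (aromatic): 1 H each → 7
  5 × C (aromatic): no H
  2 × C: 2 H each → 4
  1 × C: 3 H
  1 × C: 1 H
  1 × O: 1 H
  Total hydrogens = 16.
Molecular formula: C16H16O

C16H16O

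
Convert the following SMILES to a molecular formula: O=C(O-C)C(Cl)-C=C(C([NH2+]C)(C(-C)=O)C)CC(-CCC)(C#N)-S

Heavy atoms from the SMILES: 16 C, 1 Cl, 2 N, 3 O, 1 S.
Implicit hydrogens by atom environment:
  6 × C: no H
  5 × C: 3 H each → 15
  3 × C: 2 H each → 6
  3 × O: no H
  2 × C: 1 H each → 2
  1 × Cl: no H
  1 × N (charge +1): 2 H
  1 × N: no H
  1 × S: 1 H
  Total hydrogens = 26.
Net charge +1.
Molecular formula: C16H26ClN2O3S+

C16H26ClN2O3S+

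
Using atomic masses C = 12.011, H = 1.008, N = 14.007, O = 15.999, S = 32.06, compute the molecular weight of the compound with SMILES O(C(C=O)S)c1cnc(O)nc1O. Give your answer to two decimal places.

Molecular formula: C6H6N2O4S.
M = 6×12.011 + 6×1.008 + 2×14.007 + 4×15.999 + 1×32.06 = 202.18 g/mol.

202.18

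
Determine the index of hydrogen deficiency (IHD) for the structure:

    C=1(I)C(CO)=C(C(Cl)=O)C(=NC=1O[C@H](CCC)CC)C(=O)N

6

Molecular formula from the SMILES: C14H18ClIN2O4.
DoU = (2C + 2 + N − H − X)/2 = (2·14 + 2 + 2 − 18 − 2)/2 = 12/2 = 6.
(Structurally: 1 ring(s) + 5 π bond(s) = 6.)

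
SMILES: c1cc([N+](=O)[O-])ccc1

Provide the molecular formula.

C6H5NO2

Heavy atoms from the SMILES: 6 C, 1 N, 2 O.
Implicit hydrogens by atom environment:
  5 × C (aromatic): 1 H each → 5
  1 × C (aromatic): no H
  1 × N (charge +1): no H
  1 × O: no H
  1 × O (charge -1): no H
  Total hydrogens = 5.
Molecular formula: C6H5NO2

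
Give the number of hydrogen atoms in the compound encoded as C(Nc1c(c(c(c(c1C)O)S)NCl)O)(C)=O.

Hydrogens are implicit in SMILES; fill each atom to its normal valence:
  6 × C (aromatic): no H
  2 × C: 3 H each → 6
  2 × N: 1 H each → 2
  2 × O: 1 H each → 2
  1 × C: no H
  1 × Cl: no H
  1 × O: no H
  1 × S: 1 H
  Total hydrogens = 11.

11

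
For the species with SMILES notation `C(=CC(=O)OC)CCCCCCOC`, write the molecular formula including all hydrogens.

Heavy atoms from the SMILES: 11 C, 3 O.
Implicit hydrogens by atom environment:
  6 × C: 2 H each → 12
  3 × O: no H
  2 × C: 3 H each → 6
  2 × C: 1 H each → 2
  1 × C: no H
  Total hydrogens = 20.
Molecular formula: C11H20O3

C11H20O3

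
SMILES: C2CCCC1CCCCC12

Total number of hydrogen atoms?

Hydrogens are implicit in SMILES; fill each atom to its normal valence:
  8 × C: 2 H each → 16
  2 × C: 1 H each → 2
  Total hydrogens = 18.

18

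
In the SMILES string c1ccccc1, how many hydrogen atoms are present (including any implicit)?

6

Hydrogens are implicit in SMILES; fill each atom to its normal valence:
  6 × C (aromatic): 1 H each → 6
  Total hydrogens = 6.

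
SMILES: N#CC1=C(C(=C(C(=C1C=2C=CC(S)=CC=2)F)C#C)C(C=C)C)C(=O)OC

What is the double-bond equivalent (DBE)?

14

Molecular formula from the SMILES: C21H16FNO2S.
DoU = (2C + 2 + N − H − X)/2 = (2·21 + 2 + 1 − 16 − 1)/2 = 28/2 = 14.
(Structurally: 2 ring(s) + 12 π bond(s) = 14.)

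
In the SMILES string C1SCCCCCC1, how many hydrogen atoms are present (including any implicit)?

Hydrogens are implicit in SMILES; fill each atom to its normal valence:
  7 × C: 2 H each → 14
  1 × S: no H
  Total hydrogens = 14.

14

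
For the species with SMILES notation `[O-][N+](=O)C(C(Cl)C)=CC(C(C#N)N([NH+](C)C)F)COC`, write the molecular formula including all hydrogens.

Heavy atoms from the SMILES: 11 C, 1 Cl, 1 F, 4 N, 3 O.
Implicit hydrogens by atom environment:
  4 × C: 3 H each → 12
  4 × C: 1 H each → 4
  2 × C: no H
  2 × N: no H
  2 × O: no H
  1 × C: 2 H
  1 × Cl: no H
  1 × F: no H
  1 × N (charge +1): 1 H
  1 × N (charge +1): no H
  1 × O (charge -1): no H
  Total hydrogens = 19.
Net charge +1.
Molecular formula: C11H19ClFN4O3+

C11H19ClFN4O3+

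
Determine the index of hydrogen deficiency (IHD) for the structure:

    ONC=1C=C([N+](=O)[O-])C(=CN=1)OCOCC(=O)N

Molecular formula from the SMILES: C8H10N4O6.
DoU = (2C + 2 + N − H − X)/2 = (2·8 + 2 + 4 − 10 − 0)/2 = 12/2 = 6.
(Structurally: 1 ring(s) + 5 π bond(s) = 6.)

6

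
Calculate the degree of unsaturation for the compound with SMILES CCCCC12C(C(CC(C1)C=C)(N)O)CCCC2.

3

Molecular formula from the SMILES: C16H29NO.
DoU = (2C + 2 + N − H − X)/2 = (2·16 + 2 + 1 − 29 − 0)/2 = 6/2 = 3.
(Structurally: 2 ring(s) + 1 π bond(s) = 3.)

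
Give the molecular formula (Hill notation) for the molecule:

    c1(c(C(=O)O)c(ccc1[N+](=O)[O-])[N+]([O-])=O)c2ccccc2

C13H8N2O6

Heavy atoms from the SMILES: 13 C, 2 N, 6 O.
Implicit hydrogens by atom environment:
  7 × C (aromatic): 1 H each → 7
  5 × C (aromatic): no H
  3 × O: no H
  2 × N (charge +1): no H
  2 × O (charge -1): no H
  1 × C: no H
  1 × O: 1 H
  Total hydrogens = 8.
Molecular formula: C13H8N2O6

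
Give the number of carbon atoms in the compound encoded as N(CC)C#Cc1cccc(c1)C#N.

The symbol for carbon appears 11 times in the SMILES. Lowercase c denotes aromatic carbon and counts toward C.

11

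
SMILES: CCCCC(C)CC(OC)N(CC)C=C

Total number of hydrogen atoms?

Hydrogens are implicit in SMILES; fill each atom to its normal valence:
  6 × C: 2 H each → 12
  4 × C: 3 H each → 12
  3 × C: 1 H each → 3
  1 × N: no H
  1 × O: no H
  Total hydrogens = 27.

27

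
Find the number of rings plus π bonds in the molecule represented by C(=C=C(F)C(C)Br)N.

Molecular formula from the SMILES: C5H7BrFN.
DoU = (2C + 2 + N − H − X)/2 = (2·5 + 2 + 1 − 7 − 2)/2 = 4/2 = 2.
(Structurally: 0 ring(s) + 2 π bond(s) = 2.)

2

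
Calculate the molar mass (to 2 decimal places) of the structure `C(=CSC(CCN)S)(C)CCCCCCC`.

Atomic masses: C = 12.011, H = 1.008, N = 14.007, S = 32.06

Molecular formula: C13H27NS2.
M = 13×12.011 + 27×1.008 + 1×14.007 + 2×32.06 = 261.49 g/mol.

261.49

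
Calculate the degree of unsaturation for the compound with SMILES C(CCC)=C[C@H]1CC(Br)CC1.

2

Molecular formula from the SMILES: C10H17Br.
DoU = (2C + 2 + N − H − X)/2 = (2·10 + 2 + 0 − 17 − 1)/2 = 4/2 = 2.
(Structurally: 1 ring(s) + 1 π bond(s) = 2.)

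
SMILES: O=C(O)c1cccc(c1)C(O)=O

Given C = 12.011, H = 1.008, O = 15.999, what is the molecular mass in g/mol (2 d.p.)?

Molecular formula: C8H6O4.
M = 8×12.011 + 6×1.008 + 4×15.999 = 166.13 g/mol.

166.13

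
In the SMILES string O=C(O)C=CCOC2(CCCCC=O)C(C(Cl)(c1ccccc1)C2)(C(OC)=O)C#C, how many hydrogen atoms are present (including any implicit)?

Hydrogens are implicit in SMILES; fill each atom to its normal valence:
  6 × C: 2 H each → 12
  6 × C: no H
  5 × C (aromatic): 1 H each → 5
  5 × O: no H
  4 × C: 1 H each → 4
  1 × C: 3 H
  1 × C (aromatic): no H
  1 × Cl: no H
  1 × O: 1 H
  Total hydrogens = 25.

25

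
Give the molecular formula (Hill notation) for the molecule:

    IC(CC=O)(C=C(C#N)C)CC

Heavy atoms from the SMILES: 9 C, 1 I, 1 N, 1 O.
Implicit hydrogens by atom environment:
  3 × C: no H
  2 × C: 3 H each → 6
  2 × C: 2 H each → 4
  2 × C: 1 H each → 2
  1 × I: no H
  1 × N: no H
  1 × O: no H
  Total hydrogens = 12.
Molecular formula: C9H12INO

C9H12INO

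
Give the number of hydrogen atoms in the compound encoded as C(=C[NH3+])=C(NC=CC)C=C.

Hydrogens are implicit in SMILES; fill each atom to its normal valence:
  4 × C: 1 H each → 4
  2 × C: no H
  1 × C: 3 H
  1 × C: 2 H
  1 × N (charge +1): 3 H
  1 × N: 1 H
  Total hydrogens = 13.

13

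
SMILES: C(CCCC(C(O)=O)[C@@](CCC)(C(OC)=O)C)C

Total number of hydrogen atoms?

26

Hydrogens are implicit in SMILES; fill each atom to its normal valence:
  6 × C: 2 H each → 12
  4 × C: 3 H each → 12
  3 × C: no H
  3 × O: no H
  1 × C: 1 H
  1 × O: 1 H
  Total hydrogens = 26.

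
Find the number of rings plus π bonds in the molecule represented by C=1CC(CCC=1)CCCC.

Molecular formula from the SMILES: C10H18.
DoU = (2C + 2 + N − H − X)/2 = (2·10 + 2 + 0 − 18 − 0)/2 = 4/2 = 2.
(Structurally: 1 ring(s) + 1 π bond(s) = 2.)

2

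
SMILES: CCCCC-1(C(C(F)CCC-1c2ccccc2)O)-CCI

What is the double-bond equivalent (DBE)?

5

Molecular formula from the SMILES: C18H26FIO.
DoU = (2C + 2 + N − H − X)/2 = (2·18 + 2 + 0 − 26 − 2)/2 = 10/2 = 5.
(Structurally: 2 ring(s) + 3 π bond(s) = 5.)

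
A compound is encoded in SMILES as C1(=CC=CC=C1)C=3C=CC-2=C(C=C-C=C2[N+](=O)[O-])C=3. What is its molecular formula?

C16H11NO2

Heavy atoms from the SMILES: 16 C, 1 N, 2 O.
Implicit hydrogens by atom environment:
  11 × C (aromatic): 1 H each → 11
  5 × C (aromatic): no H
  1 × N (charge +1): no H
  1 × O: no H
  1 × O (charge -1): no H
  Total hydrogens = 11.
Molecular formula: C16H11NO2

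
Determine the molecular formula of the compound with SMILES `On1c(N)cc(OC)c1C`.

Heavy atoms from the SMILES: 6 C, 2 N, 2 O.
Implicit hydrogens by atom environment:
  3 × C (aromatic): no H
  2 × C: 3 H each → 6
  1 × C (aromatic): 1 H
  1 × N: 2 H
  1 × N (aromatic): no H
  1 × O: 1 H
  1 × O: no H
  Total hydrogens = 10.
Molecular formula: C6H10N2O2

C6H10N2O2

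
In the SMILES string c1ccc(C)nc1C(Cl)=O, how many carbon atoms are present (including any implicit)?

The symbol for carbon appears 7 times in the SMILES. Lowercase c denotes aromatic carbon and counts toward C.

7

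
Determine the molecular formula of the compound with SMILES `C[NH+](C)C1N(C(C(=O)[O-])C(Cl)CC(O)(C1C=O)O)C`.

Heavy atoms from the SMILES: 11 C, 1 Cl, 2 N, 5 O.
Implicit hydrogens by atom environment:
  5 × C: 1 H each → 5
  3 × C: 3 H each → 9
  2 × C: no H
  2 × O: 1 H each → 2
  2 × O: no H
  1 × C: 2 H
  1 × Cl: no H
  1 × N (charge +1): 1 H
  1 × N: no H
  1 × O (charge -1): no H
  Total hydrogens = 19.
Molecular formula: C11H19ClN2O5

C11H19ClN2O5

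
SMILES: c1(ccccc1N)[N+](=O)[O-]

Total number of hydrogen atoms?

6

Hydrogens are implicit in SMILES; fill each atom to its normal valence:
  4 × C (aromatic): 1 H each → 4
  2 × C (aromatic): no H
  1 × N: 2 H
  1 × N (charge +1): no H
  1 × O: no H
  1 × O (charge -1): no H
  Total hydrogens = 6.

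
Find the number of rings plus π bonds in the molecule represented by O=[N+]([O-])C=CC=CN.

3

Molecular formula from the SMILES: C4H6N2O2.
DoU = (2C + 2 + N − H − X)/2 = (2·4 + 2 + 2 − 6 − 0)/2 = 6/2 = 3.
(Structurally: 0 ring(s) + 3 π bond(s) = 3.)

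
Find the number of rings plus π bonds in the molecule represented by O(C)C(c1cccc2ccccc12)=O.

Molecular formula from the SMILES: C12H10O2.
DoU = (2C + 2 + N − H − X)/2 = (2·12 + 2 + 0 − 10 − 0)/2 = 16/2 = 8.
(Structurally: 2 ring(s) + 6 π bond(s) = 8.)

8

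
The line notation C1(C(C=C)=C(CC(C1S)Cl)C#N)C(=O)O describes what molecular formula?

C10H10ClNO2S

Heavy atoms from the SMILES: 10 C, 1 Cl, 1 N, 2 O, 1 S.
Implicit hydrogens by atom environment:
  4 × C: 1 H each → 4
  4 × C: no H
  2 × C: 2 H each → 4
  1 × Cl: no H
  1 × N: no H
  1 × O: 1 H
  1 × O: no H
  1 × S: 1 H
  Total hydrogens = 10.
Molecular formula: C10H10ClNO2S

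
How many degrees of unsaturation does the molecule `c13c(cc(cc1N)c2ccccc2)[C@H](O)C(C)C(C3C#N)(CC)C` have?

Molecular formula from the SMILES: C21H24N2O.
DoU = (2C + 2 + N − H − X)/2 = (2·21 + 2 + 2 − 24 − 0)/2 = 22/2 = 11.
(Structurally: 3 ring(s) + 8 π bond(s) = 11.)

11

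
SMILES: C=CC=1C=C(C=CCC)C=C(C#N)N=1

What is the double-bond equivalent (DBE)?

8

Molecular formula from the SMILES: C12H12N2.
DoU = (2C + 2 + N − H − X)/2 = (2·12 + 2 + 2 − 12 − 0)/2 = 16/2 = 8.
(Structurally: 1 ring(s) + 7 π bond(s) = 8.)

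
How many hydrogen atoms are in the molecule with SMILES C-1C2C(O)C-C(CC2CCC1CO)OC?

22

Hydrogens are implicit in SMILES; fill each atom to its normal valence:
  6 × C: 2 H each → 12
  5 × C: 1 H each → 5
  2 × O: 1 H each → 2
  1 × C: 3 H
  1 × O: no H
  Total hydrogens = 22.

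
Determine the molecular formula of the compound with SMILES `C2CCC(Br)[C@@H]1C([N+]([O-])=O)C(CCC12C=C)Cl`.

C12H17BrClNO2

Heavy atoms from the SMILES: 1 Br, 12 C, 1 Cl, 1 N, 2 O.
Implicit hydrogens by atom environment:
  6 × C: 2 H each → 12
  5 × C: 1 H each → 5
  1 × Br: no H
  1 × C: no H
  1 × Cl: no H
  1 × N (charge +1): no H
  1 × O: no H
  1 × O (charge -1): no H
  Total hydrogens = 17.
Molecular formula: C12H17BrClNO2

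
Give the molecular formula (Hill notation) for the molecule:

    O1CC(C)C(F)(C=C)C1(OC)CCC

C11H19FO2

Heavy atoms from the SMILES: 11 C, 1 F, 2 O.
Implicit hydrogens by atom environment:
  4 × C: 2 H each → 8
  3 × C: 3 H each → 9
  2 × C: 1 H each → 2
  2 × C: no H
  2 × O: no H
  1 × F: no H
  Total hydrogens = 19.
Molecular formula: C11H19FO2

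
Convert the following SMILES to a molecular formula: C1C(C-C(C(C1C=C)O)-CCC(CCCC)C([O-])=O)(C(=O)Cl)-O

C17H26ClO5-

Heavy atoms from the SMILES: 17 C, 1 Cl, 5 O.
Implicit hydrogens by atom environment:
  8 × C: 2 H each → 16
  5 × C: 1 H each → 5
  3 × C: no H
  2 × O: 1 H each → 2
  2 × O: no H
  1 × C: 3 H
  1 × Cl: no H
  1 × O (charge -1): no H
  Total hydrogens = 26.
Net charge -1.
Molecular formula: C17H26ClO5-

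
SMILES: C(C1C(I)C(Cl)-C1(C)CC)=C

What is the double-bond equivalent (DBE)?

2

Molecular formula from the SMILES: C9H14ClI.
DoU = (2C + 2 + N − H − X)/2 = (2·9 + 2 + 0 − 14 − 2)/2 = 4/2 = 2.
(Structurally: 1 ring(s) + 1 π bond(s) = 2.)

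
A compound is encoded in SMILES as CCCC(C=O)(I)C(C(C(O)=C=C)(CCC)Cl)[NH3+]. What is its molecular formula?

C13H22ClINO2+

Heavy atoms from the SMILES: 13 C, 1 Cl, 1 I, 1 N, 2 O.
Implicit hydrogens by atom environment:
  5 × C: 2 H each → 10
  4 × C: no H
  2 × C: 3 H each → 6
  2 × C: 1 H each → 2
  1 × Cl: no H
  1 × I: no H
  1 × N (charge +1): 3 H
  1 × O: 1 H
  1 × O: no H
  Total hydrogens = 22.
Net charge +1.
Molecular formula: C13H22ClINO2+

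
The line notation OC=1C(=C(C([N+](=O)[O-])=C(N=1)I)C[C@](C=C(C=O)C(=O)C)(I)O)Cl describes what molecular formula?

C12H9ClI2N2O6

Heavy atoms from the SMILES: 12 C, 1 Cl, 2 I, 2 N, 6 O.
Implicit hydrogens by atom environment:
  5 × C (aromatic): no H
  3 × C: no H
  3 × O: no H
  2 × C: 1 H each → 2
  2 × I: no H
  2 × O: 1 H each → 2
  1 × C: 3 H
  1 × C: 2 H
  1 × Cl: no H
  1 × N (aromatic): no H
  1 × N (charge +1): no H
  1 × O (charge -1): no H
  Total hydrogens = 9.
Molecular formula: C12H9ClI2N2O6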